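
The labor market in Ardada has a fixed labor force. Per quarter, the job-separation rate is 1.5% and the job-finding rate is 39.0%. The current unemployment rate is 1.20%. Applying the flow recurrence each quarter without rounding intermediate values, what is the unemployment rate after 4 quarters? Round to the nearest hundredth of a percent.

Unemployment rate after four quarters ≈ 3.39%.

With a fixed labor force, u_{t+1} = u_t + s·(1−u_t) − f·u_t = u_t·(1−s−f) + s.
Here 1−s−f = 0.595 and s = 0.015.
u_1 = 0.012000 × 0.595 + 0.015 = 0.022140.
u_2 = 0.022140 × 0.595 + 0.015 = 0.028173.
u_3 = 0.028173 × 0.595 + 0.015 = 0.031763.
u_4 = 0.031763 × 0.595 + 0.015 = 0.033899.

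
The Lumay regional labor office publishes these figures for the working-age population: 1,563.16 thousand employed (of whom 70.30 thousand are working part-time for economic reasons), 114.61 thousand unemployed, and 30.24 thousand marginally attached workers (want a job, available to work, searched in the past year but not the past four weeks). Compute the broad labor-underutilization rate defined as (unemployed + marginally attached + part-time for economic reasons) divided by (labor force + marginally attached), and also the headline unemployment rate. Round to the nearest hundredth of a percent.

Broad underutilization rate ≈ 12.60%; headline unemployment rate ≈ 6.83%.

Labor force = 1,563.16 + 114.61 = 1,677.77 thousand.
Numerator = 114.61 + 30.24 + 70.30 = 215.15 thousand.
Denominator = 1,677.77 + 30.24 = 1,708.01 thousand.
Broad rate = 215.15 / 1,708.01 = 12.60%.
Headline unemployment rate = 114.61 / 1,677.77 = 6.83%.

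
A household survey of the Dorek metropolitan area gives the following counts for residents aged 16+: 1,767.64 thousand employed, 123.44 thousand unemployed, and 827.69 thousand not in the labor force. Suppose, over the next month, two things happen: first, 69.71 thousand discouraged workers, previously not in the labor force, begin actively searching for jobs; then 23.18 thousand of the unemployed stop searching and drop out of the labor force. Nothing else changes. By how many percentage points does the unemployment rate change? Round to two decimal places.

The unemployment rate changes by +2.24 percentage points.

Initially, labor force = 1,767.64 + 123.44 = 1,891.08 thousand, so u = 123.44/1,891.08 = 6.53%.
After the first change, unemployed and labor force both rise by 69.71 → E = 1,767.64, U = 193.15, labor force = 1,960.79 thousand.
After the second change, unemployed and labor force both fall by 23.18 → E = 1,767.64, U = 169.97, labor force = 1,937.61 thousand.
New unemployment rate = 169.97 / 1,937.61 = 8.77%.
Change = 8.77% − 6.53% = +2.24 percentage points.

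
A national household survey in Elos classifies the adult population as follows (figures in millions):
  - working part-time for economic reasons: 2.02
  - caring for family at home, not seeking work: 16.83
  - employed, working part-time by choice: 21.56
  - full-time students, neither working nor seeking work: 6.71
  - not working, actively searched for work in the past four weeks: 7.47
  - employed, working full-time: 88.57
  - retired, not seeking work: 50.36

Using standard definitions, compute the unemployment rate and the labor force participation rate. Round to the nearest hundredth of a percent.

Unemployment rate ≈ 6.24%; labor force participation rate ≈ 61.81%.

Employed = 2.02 + 21.56 + 88.57 = 112.15 million (anyone who worked, including part-time for economic reasons, counts as employed).
Unemployed = 7.47 million.
Labor force = 112.15 + 7.47 = 119.62 million.
Not in labor force = 16.83 + 6.71 + 50.36 = 73.90 million (those not working and not actively searching are outside the labor force).
Civilian working-age population = 119.62 + 73.90 = 193.52 million.
Unemployment rate = 7.47 / 119.62 = 6.24%.
Labor force participation rate = 119.62 / 193.52 = 61.81%.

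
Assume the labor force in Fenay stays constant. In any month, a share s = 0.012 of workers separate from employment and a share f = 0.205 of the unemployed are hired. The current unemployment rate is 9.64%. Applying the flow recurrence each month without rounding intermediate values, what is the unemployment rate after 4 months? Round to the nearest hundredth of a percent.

With a fixed labor force, u_{t+1} = u_t + s·(1−u_t) − f·u_t = u_t·(1−s−f) + s.
Here 1−s−f = 0.783 and s = 0.012.
u_1 = 0.096400 × 0.783 + 0.012 = 0.087481.
u_2 = 0.087481 × 0.783 + 0.012 = 0.080498.
u_3 = 0.080498 × 0.783 + 0.012 = 0.075030.
u_4 = 0.075030 × 0.783 + 0.012 = 0.070748.

Unemployment rate after four months ≈ 7.07%.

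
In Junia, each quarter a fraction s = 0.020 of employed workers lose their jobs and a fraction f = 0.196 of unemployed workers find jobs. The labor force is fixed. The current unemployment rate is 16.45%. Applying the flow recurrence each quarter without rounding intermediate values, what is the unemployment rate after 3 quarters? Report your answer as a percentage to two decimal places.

With a fixed labor force, u_{t+1} = u_t + s·(1−u_t) − f·u_t = u_t·(1−s−f) + s.
Here 1−s−f = 0.784 and s = 0.020.
u_1 = 0.164500 × 0.784 + 0.020 = 0.148968.
u_2 = 0.148968 × 0.784 + 0.020 = 0.136791.
u_3 = 0.136791 × 0.784 + 0.020 = 0.127244.

Unemployment rate after three quarters ≈ 12.72%.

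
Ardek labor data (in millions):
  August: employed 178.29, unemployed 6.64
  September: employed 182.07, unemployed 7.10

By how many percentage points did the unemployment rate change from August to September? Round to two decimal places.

The unemployment rate changed by +0.16 percentage points.

August: labor force = 178.29 + 6.64 = 184.93; u = 6.64/184.93 = 3.59%.
September: labor force = 182.07 + 7.10 = 189.17; u = 7.10/189.17 = 3.75%.
Change = 3.75% − 3.59% = +0.16 pp.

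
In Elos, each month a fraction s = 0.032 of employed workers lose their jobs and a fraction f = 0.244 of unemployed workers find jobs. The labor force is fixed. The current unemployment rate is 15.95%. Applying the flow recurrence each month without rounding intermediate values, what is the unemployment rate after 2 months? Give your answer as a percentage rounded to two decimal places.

With a fixed labor force, u_{t+1} = u_t + s·(1−u_t) − f·u_t = u_t·(1−s−f) + s.
Here 1−s−f = 0.724 and s = 0.032.
u_1 = 0.159500 × 0.724 + 0.032 = 0.147478.
u_2 = 0.147478 × 0.724 + 0.032 = 0.138774.

Unemployment rate after two months ≈ 13.88%.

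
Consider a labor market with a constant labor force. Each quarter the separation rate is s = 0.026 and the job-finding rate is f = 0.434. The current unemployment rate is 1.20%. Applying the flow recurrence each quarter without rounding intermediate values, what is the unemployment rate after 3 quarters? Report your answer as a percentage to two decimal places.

Unemployment rate after three quarters ≈ 4.95%.

With a fixed labor force, u_{t+1} = u_t + s·(1−u_t) − f·u_t = u_t·(1−s−f) + s.
Here 1−s−f = 0.540 and s = 0.026.
u_1 = 0.012000 × 0.540 + 0.026 = 0.032480.
u_2 = 0.032480 × 0.540 + 0.026 = 0.043539.
u_3 = 0.043539 × 0.540 + 0.026 = 0.049511.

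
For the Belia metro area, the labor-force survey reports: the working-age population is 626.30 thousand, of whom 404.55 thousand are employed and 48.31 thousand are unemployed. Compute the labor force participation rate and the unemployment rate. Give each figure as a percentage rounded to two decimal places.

Labor force = employed + unemployed = 404.55 + 48.31 = 452.86 thousand.
Unemployment rate = 48.31 / 452.86 = 10.67%.
Labor force participation rate = 452.86 / 626.30 = 72.31%.

Labor force participation rate ≈ 72.31%; unemployment rate ≈ 10.67%.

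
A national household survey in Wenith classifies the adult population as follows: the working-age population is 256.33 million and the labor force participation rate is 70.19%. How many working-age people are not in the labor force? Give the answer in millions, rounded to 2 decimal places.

Share not in the labor force = 1 − 0.7019 = 0.2981.
Not in labor force = 0.2981 × 256.33 ≈ 76.41 million.

About 76.41 million are not in the labor force.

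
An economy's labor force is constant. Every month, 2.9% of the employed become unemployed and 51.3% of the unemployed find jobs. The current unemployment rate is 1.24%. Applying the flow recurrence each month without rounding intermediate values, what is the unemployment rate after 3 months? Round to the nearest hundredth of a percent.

With a fixed labor force, u_{t+1} = u_t + s·(1−u_t) − f·u_t = u_t·(1−s−f) + s.
Here 1−s−f = 0.458 and s = 0.029.
u_1 = 0.012400 × 0.458 + 0.029 = 0.034679.
u_2 = 0.034679 × 0.458 + 0.029 = 0.044883.
u_3 = 0.044883 × 0.458 + 0.029 = 0.049556.

Unemployment rate after three months ≈ 4.96%.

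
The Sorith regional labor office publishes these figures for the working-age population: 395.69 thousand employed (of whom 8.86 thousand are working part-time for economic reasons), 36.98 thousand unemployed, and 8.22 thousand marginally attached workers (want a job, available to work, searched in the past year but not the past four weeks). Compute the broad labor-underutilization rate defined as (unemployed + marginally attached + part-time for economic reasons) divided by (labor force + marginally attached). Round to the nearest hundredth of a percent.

Broad underutilization rate ≈ 12.26%.

Labor force = 395.69 + 36.98 = 432.67 thousand.
Numerator = 36.98 + 8.22 + 8.86 = 54.06 thousand.
Denominator = 432.67 + 8.22 = 440.89 thousand.
Broad rate = 54.06 / 440.89 = 12.26%.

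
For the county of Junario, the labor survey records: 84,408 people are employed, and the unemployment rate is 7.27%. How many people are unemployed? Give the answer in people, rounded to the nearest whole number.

Let U be the number unemployed. The labor force is E + U, and U/(E+U) = 0.0727.
So U = 0.0727 × 84,408 / (1 − 0.0727) = 6136.46 / 0.9273 ≈ 6,618.

About 6,618 are unemployed.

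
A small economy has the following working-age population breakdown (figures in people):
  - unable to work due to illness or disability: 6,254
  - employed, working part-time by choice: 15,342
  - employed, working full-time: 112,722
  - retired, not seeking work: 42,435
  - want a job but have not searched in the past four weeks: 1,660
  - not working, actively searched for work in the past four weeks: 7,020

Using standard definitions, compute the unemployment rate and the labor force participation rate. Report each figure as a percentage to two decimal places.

Unemployment rate ≈ 5.20%; labor force participation rate ≈ 72.85%.

Employed = 15,342 + 112,722 = 128,064.
Unemployed = 7,020.
Labor force = 128,064 + 7,020 = 135,084.
Not in labor force = 6,254 + 42,435 + 1,660 = 50,349 (those not working and not actively searching are outside the labor force — including those who want a job but have given up searching).
Civilian working-age population = 135,084 + 50,349 = 185,433.
Unemployment rate = 7,020 / 135,084 = 5.20%.
Labor force participation rate = 135,084 / 185,433 = 72.85%.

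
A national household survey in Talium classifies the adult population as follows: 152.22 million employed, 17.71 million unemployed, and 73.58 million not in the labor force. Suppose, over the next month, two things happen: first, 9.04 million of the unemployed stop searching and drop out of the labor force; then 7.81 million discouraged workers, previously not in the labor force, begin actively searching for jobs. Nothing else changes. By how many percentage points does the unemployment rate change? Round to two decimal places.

The unemployment rate changes by −0.65 percentage points.

Initially, labor force = 152.22 + 17.71 = 169.93 million, so u = 17.71/169.93 = 10.42%.
After the first change, unemployed and labor force both fall by 9.04 → E = 152.22, U = 8.67, labor force = 160.89 million.
After the second change, unemployed and labor force both rise by 7.81 → E = 152.22, U = 16.48, labor force = 168.70 million.
New unemployment rate = 16.48 / 168.70 = 9.77%.
Change = 9.77% − 10.42% = −0.65 percentage points.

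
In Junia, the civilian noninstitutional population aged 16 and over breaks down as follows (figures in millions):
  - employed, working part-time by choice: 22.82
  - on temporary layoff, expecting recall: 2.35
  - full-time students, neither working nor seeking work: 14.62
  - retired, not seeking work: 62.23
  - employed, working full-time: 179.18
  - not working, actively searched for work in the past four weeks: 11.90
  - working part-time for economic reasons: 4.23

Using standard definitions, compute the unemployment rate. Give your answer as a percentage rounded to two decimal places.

Employed = 22.82 + 179.18 + 4.23 = 206.23 million (anyone who worked, including part-time for economic reasons, counts as employed).
Unemployed = 2.35 + 11.90 = 14.25 million (jobless and actively searching, or on temporary layoff).
Labor force = 206.23 + 14.25 = 220.48 million.
Unemployment rate = 14.25 / 220.48 = 6.46%.

Unemployment rate ≈ 6.46%.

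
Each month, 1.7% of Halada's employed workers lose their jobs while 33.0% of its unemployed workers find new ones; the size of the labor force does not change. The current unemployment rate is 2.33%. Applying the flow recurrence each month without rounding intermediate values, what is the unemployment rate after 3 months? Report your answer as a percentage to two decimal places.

With a fixed labor force, u_{t+1} = u_t + s·(1−u_t) − f·u_t = u_t·(1−s−f) + s.
Here 1−s−f = 0.653 and s = 0.017.
u_1 = 0.023300 × 0.653 + 0.017 = 0.032215.
u_2 = 0.032215 × 0.653 + 0.017 = 0.038036.
u_3 = 0.038036 × 0.653 + 0.017 = 0.041838.

Unemployment rate after three months ≈ 4.18%.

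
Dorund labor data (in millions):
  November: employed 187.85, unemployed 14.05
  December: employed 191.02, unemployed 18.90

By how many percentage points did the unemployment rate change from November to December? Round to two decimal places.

The unemployment rate changed by +2.04 percentage points.

November: labor force = 187.85 + 14.05 = 201.90; u = 14.05/201.90 = 6.96%.
December: labor force = 191.02 + 18.90 = 209.92; u = 18.90/209.92 = 9.00%.
Change = 9.00% − 6.96% = +2.04 pp.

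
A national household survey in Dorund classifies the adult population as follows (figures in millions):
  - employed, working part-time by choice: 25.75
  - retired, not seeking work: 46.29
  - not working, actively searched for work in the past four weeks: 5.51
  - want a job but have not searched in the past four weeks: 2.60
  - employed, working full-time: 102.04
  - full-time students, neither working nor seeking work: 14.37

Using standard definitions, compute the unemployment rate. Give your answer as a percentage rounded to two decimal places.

Employed = 25.75 + 102.04 = 127.79 million.
Unemployed = 5.51 million.
Labor force = 127.79 + 5.51 = 133.30 million.
Unemployment rate = 5.51 / 133.30 = 4.13%.

Unemployment rate ≈ 4.13%.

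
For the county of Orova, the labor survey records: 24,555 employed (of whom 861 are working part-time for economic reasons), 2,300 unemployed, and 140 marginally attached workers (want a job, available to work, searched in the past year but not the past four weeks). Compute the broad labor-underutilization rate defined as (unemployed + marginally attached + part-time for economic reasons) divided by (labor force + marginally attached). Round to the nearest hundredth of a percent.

Labor force = 24,555 + 2,300 = 26,855.
Numerator = 2,300 + 140 + 861 = 3,301.
Denominator = 26,855 + 140 = 26,995.
Broad rate = 3,301 / 26,995 = 12.23%.

Broad underutilization rate ≈ 12.23%.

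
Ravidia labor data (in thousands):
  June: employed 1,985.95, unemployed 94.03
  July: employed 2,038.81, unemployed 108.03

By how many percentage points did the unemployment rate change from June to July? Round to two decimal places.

June: labor force = 1,985.95 + 94.03 = 2,079.98; u = 94.03/2,079.98 = 4.52%.
July: labor force = 2,038.81 + 108.03 = 2,146.84; u = 108.03/2,146.84 = 5.03%.
Change = 5.03% − 4.52% = +0.51 pp.

The unemployment rate changed by +0.51 percentage points.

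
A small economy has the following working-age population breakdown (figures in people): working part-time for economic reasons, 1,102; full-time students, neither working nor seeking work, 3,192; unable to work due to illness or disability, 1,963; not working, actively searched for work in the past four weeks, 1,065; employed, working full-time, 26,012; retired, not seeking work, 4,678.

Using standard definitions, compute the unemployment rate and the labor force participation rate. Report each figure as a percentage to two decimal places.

Unemployment rate ≈ 3.78%; labor force participation rate ≈ 74.13%.

Employed = 1,102 + 26,012 = 27,114 (anyone who worked, including part-time for economic reasons, counts as employed).
Unemployed = 1,065.
Labor force = 27,114 + 1,065 = 28,179.
Not in labor force = 3,192 + 1,963 + 4,678 = 9,833 (those not working and not actively searching are outside the labor force).
Civilian working-age population = 28,179 + 9,833 = 38,012.
Unemployment rate = 1,065 / 28,179 = 3.78%.
Labor force participation rate = 28,179 / 38,012 = 74.13%.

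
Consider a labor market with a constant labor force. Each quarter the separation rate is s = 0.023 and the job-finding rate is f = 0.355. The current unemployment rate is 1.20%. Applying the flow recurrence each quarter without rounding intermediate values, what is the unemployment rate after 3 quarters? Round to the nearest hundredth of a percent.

With a fixed labor force, u_{t+1} = u_t + s·(1−u_t) − f·u_t = u_t·(1−s−f) + s.
Here 1−s−f = 0.622 and s = 0.023.
u_1 = 0.012000 × 0.622 + 0.023 = 0.030464.
u_2 = 0.030464 × 0.622 + 0.023 = 0.041949.
u_3 = 0.041949 × 0.622 + 0.023 = 0.049092.

Unemployment rate after three quarters ≈ 4.91%.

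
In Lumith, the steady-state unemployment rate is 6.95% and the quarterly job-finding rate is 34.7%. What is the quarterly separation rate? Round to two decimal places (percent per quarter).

Separation rate ≈ 2.59% per quarter.

From u* = s/(s+f): s = u·f/(1−u).
s = 0.0695 × 34.7 / (1 − 0.0695) = 2.4117 / 0.9305 ≈ 2.59% per quarter.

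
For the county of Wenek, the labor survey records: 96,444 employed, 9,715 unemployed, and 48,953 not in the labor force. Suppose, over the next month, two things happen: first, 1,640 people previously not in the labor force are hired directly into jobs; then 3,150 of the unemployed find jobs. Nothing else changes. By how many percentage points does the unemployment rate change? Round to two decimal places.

Initially, labor force = 96,444 + 9,715 = 106,159, so u = 9,715/106,159 = 9.15%.
After the first change, employed and labor force both rise by 1,640; unemployed unchanged → E = 98,084, U = 9,715, labor force = 107,799.
After the second change, unemployed falls and employed rises by 3,150; labor force unchanged → E = 101,234, U = 6,565, labor force = 107,799.
New unemployment rate = 6,565 / 107,799 = 6.09%.
Change = 6.09% − 9.15% = −3.06 percentage points.

The unemployment rate changes by −3.06 percentage points.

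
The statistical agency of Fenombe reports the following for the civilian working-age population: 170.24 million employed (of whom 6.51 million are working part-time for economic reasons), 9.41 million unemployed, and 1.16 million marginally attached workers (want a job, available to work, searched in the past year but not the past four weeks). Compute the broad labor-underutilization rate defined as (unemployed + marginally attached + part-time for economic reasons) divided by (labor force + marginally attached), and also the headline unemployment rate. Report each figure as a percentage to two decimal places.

Broad underutilization rate ≈ 9.45%; headline unemployment rate ≈ 5.24%.

Labor force = 170.24 + 9.41 = 179.65 million.
Numerator = 9.41 + 1.16 + 6.51 = 17.08 million.
Denominator = 179.65 + 1.16 = 180.81 million.
Broad rate = 17.08 / 180.81 = 9.45%.
Headline unemployment rate = 9.41 / 179.65 = 5.24%.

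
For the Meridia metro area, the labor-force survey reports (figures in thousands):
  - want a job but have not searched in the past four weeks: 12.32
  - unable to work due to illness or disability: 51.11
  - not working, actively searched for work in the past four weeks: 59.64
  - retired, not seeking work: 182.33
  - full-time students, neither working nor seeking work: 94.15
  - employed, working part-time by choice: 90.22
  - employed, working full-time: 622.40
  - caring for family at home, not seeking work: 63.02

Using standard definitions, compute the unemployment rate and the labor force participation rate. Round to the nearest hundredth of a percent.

Unemployment rate ≈ 7.72%; labor force participation rate ≈ 65.71%.

Employed = 90.22 + 622.40 = 712.62 thousand.
Unemployed = 59.64 thousand.
Labor force = 712.62 + 59.64 = 772.26 thousand.
Not in labor force = 12.32 + 51.11 + 182.33 + 94.15 + 63.02 = 402.93 thousand (those not working and not actively searching are outside the labor force — including those who want a job but have given up searching).
Civilian working-age population = 772.26 + 402.93 = 1,175.19 thousand.
Unemployment rate = 59.64 / 772.26 = 7.72%.
Labor force participation rate = 772.26 / 1,175.19 = 65.71%.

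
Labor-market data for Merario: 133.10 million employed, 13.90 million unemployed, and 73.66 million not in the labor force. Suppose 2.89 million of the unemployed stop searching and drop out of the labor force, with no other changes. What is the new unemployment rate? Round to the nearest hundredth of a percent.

New unemployment rate ≈ 7.64%.

Initially, labor force = 133.10 + 13.90 = 147.00 million, so u = 13.90/147.00 = 9.46%.
After the change, unemployed and labor force both fall by 2.89 → E = 133.10, U = 11.01, labor force = 144.11 million.
New unemployment rate = 11.01 / 144.11 = 7.64%.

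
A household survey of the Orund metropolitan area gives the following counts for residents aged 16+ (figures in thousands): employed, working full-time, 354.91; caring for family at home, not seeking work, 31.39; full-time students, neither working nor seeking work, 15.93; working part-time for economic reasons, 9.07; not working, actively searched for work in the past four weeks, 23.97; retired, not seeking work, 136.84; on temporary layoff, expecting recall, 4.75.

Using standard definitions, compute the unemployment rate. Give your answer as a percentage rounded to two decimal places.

Unemployment rate ≈ 7.31%.

Employed = 354.91 + 9.07 = 363.98 thousand (anyone who worked, including part-time for economic reasons, counts as employed).
Unemployed = 23.97 + 4.75 = 28.72 thousand (jobless and actively searching, or on temporary layoff).
Labor force = 363.98 + 28.72 = 392.70 thousand.
Unemployment rate = 28.72 / 392.70 = 7.31%.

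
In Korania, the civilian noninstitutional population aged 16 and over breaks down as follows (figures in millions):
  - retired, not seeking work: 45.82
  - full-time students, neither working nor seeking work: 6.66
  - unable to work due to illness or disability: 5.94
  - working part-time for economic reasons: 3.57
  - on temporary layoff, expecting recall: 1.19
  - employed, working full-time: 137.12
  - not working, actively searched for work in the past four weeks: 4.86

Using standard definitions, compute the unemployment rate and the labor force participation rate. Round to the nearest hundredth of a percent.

Unemployment rate ≈ 4.12%; labor force participation rate ≈ 71.52%.

Employed = 3.57 + 137.12 = 140.69 million (anyone who worked, including part-time for economic reasons, counts as employed).
Unemployed = 1.19 + 4.86 = 6.05 million (jobless and actively searching, or on temporary layoff).
Labor force = 140.69 + 6.05 = 146.74 million.
Not in labor force = 45.82 + 6.66 + 5.94 = 58.42 million (those not working and not actively searching are outside the labor force).
Civilian working-age population = 146.74 + 58.42 = 205.16 million.
Unemployment rate = 6.05 / 146.74 = 4.12%.
Labor force participation rate = 146.74 / 205.16 = 71.52%.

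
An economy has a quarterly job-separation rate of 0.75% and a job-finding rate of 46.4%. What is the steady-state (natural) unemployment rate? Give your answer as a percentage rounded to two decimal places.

Steady-state unemployment rate ≈ 1.59%.

At steady state the flows balance: s·E = f·U, so U/(E+U) = s/(s+f).
u* = 0.75 / (0.75 + 46.4) = 0.75 / 47.15 = 1.59%.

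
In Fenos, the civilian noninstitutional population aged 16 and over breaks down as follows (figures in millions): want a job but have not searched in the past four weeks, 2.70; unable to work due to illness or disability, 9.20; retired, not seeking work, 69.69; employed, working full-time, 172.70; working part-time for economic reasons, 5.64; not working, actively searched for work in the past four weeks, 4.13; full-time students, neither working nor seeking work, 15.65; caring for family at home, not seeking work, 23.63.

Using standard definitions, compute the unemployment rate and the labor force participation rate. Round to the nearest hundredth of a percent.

Employed = 172.70 + 5.64 = 178.34 million (anyone who worked, including part-time for economic reasons, counts as employed).
Unemployed = 4.13 million.
Labor force = 178.34 + 4.13 = 182.47 million.
Not in labor force = 2.70 + 9.20 + 69.69 + 15.65 + 23.63 = 120.87 million (those not working and not actively searching are outside the labor force — including those who want a job but have given up searching).
Civilian working-age population = 182.47 + 120.87 = 303.34 million.
Unemployment rate = 4.13 / 182.47 = 2.26%.
Labor force participation rate = 182.47 / 303.34 = 60.15%.

Unemployment rate ≈ 2.26%; labor force participation rate ≈ 60.15%.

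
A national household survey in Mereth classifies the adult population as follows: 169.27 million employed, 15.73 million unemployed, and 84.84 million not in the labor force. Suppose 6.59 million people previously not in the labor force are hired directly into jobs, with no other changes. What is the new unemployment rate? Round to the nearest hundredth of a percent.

New unemployment rate ≈ 8.21%.

Initially, labor force = 169.27 + 15.73 = 185.00 million, so u = 15.73/185.00 = 8.50%.
After the change, employed and labor force both rise by 6.59; unemployed unchanged → E = 175.86, U = 15.73, labor force = 191.59 million.
New unemployment rate = 15.73 / 191.59 = 8.21%.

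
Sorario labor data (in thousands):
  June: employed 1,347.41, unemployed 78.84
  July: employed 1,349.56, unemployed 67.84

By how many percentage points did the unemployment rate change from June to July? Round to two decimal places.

June: labor force = 1,347.41 + 78.84 = 1,426.25; u = 78.84/1,426.25 = 5.53%.
July: labor force = 1,349.56 + 67.84 = 1,417.40; u = 67.84/1,417.40 = 4.79%.
Change = 4.79% − 5.53% = −0.74 pp.

The unemployment rate changed by −0.74 percentage points.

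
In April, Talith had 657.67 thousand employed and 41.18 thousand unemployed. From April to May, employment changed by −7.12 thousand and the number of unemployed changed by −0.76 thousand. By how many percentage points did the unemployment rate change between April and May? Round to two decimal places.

The unemployment rate changed by −0.04 percentage points.

April: labor force = 657.67 + 41.18 = 698.85; u = 41.18/698.85 = 5.89%.
May: labor force = 650.55 + 40.42 = 690.97; u = 40.42/690.97 = 5.85%.
Change = 5.85% − 5.89% = −0.04 pp.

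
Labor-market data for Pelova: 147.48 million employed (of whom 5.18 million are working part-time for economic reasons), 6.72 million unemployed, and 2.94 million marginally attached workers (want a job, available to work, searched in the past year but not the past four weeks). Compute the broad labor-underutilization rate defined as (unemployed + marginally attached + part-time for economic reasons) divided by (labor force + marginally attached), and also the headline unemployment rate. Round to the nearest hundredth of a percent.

Broad underutilization rate ≈ 9.44%; headline unemployment rate ≈ 4.36%.

Labor force = 147.48 + 6.72 = 154.20 million.
Numerator = 6.72 + 2.94 + 5.18 = 14.84 million.
Denominator = 154.20 + 2.94 = 157.14 million.
Broad rate = 14.84 / 157.14 = 9.44%.
Headline unemployment rate = 6.72 / 154.20 = 4.36%.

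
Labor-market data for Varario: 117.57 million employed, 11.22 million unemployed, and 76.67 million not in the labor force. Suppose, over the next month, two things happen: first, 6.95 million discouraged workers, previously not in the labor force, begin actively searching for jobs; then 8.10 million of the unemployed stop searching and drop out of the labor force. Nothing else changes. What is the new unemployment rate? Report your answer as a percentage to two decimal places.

Initially, labor force = 117.57 + 11.22 = 128.79 million, so u = 11.22/128.79 = 8.71%.
After the first change, unemployed and labor force both rise by 6.95 → E = 117.57, U = 18.17, labor force = 135.74 million.
After the second change, unemployed and labor force both fall by 8.10 → E = 117.57, U = 10.07, labor force = 127.64 million.
New unemployment rate = 10.07 / 127.64 = 7.89%.

New unemployment rate ≈ 7.89%.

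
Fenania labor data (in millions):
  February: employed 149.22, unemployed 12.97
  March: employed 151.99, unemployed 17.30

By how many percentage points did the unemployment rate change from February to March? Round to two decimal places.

The unemployment rate changed by +2.22 percentage points.

February: labor force = 149.22 + 12.97 = 162.19; u = 12.97/162.19 = 8.00%.
March: labor force = 151.99 + 17.30 = 169.29; u = 17.30/169.29 = 10.22%.
Change = 10.22% − 8.00% = +2.22 pp.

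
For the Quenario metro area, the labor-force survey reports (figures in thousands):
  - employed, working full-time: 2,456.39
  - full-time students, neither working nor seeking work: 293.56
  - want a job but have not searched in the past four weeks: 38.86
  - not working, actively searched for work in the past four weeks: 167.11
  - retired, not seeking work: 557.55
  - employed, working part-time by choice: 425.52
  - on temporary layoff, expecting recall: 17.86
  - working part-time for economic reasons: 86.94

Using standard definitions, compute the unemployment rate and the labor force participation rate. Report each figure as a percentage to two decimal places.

Employed = 2,456.39 + 425.52 + 86.94 = 2,968.85 thousand (anyone who worked, including part-time for economic reasons, counts as employed).
Unemployed = 167.11 + 17.86 = 184.97 thousand (jobless and actively searching, or on temporary layoff).
Labor force = 2,968.85 + 184.97 = 3,153.82 thousand.
Not in labor force = 293.56 + 38.86 + 557.55 = 889.97 thousand (those not working and not actively searching are outside the labor force — including those who want a job but have given up searching).
Civilian working-age population = 3,153.82 + 889.97 = 4,043.79 thousand.
Unemployment rate = 184.97 / 3,153.82 = 5.86%.
Labor force participation rate = 3,153.82 / 4,043.79 = 77.99%.

Unemployment rate ≈ 5.86%; labor force participation rate ≈ 77.99%.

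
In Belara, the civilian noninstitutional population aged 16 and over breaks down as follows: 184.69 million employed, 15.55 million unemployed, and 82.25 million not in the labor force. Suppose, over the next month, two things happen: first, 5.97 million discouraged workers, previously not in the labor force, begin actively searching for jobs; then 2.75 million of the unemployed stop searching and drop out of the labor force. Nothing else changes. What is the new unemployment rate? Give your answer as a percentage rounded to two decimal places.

New unemployment rate ≈ 9.23%.

Initially, labor force = 184.69 + 15.55 = 200.24 million, so u = 15.55/200.24 = 7.77%.
After the first change, unemployed and labor force both rise by 5.97 → E = 184.69, U = 21.52, labor force = 206.21 million.
After the second change, unemployed and labor force both fall by 2.75 → E = 184.69, U = 18.77, labor force = 203.46 million.
New unemployment rate = 18.77 / 203.46 = 9.23%.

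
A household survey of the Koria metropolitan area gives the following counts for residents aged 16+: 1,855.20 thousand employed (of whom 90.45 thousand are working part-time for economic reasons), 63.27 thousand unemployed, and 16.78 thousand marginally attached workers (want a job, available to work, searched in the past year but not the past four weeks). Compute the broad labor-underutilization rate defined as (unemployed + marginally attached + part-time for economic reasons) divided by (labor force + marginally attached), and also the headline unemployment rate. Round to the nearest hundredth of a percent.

Labor force = 1,855.20 + 63.27 = 1,918.47 thousand.
Numerator = 63.27 + 16.78 + 90.45 = 170.50 thousand.
Denominator = 1,918.47 + 16.78 = 1,935.25 thousand.
Broad rate = 170.50 / 1,935.25 = 8.81%.
Headline unemployment rate = 63.27 / 1,918.47 = 3.30%.

Broad underutilization rate ≈ 8.81%; headline unemployment rate ≈ 3.30%.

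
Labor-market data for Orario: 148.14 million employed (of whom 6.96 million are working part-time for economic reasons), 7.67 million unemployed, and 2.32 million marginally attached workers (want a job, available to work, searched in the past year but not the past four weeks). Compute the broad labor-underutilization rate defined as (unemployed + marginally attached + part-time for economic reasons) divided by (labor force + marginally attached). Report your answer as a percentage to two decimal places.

Labor force = 148.14 + 7.67 = 155.81 million.
Numerator = 7.67 + 2.32 + 6.96 = 16.95 million.
Denominator = 155.81 + 2.32 = 158.13 million.
Broad rate = 16.95 / 158.13 = 10.72%.

Broad underutilization rate ≈ 10.72%.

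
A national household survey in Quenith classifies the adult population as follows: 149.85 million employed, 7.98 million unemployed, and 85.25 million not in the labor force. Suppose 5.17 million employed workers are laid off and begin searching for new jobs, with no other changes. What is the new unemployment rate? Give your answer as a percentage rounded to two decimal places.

Initially, labor force = 149.85 + 7.98 = 157.83 million, so u = 7.98/157.83 = 5.06%.
After the change, employed falls and unemployed rises by 5.17; labor force unchanged → E = 144.68, U = 13.15, labor force = 157.83 million.
New unemployment rate = 13.15 / 157.83 = 8.33%.

New unemployment rate ≈ 8.33%.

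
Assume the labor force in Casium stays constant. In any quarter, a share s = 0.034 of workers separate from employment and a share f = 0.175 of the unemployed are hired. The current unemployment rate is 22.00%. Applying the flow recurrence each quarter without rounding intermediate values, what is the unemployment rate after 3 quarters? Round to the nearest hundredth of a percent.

Unemployment rate after three quarters ≈ 19.10%.

With a fixed labor force, u_{t+1} = u_t + s·(1−u_t) − f·u_t = u_t·(1−s−f) + s.
Here 1−s−f = 0.791 and s = 0.034.
u_1 = 0.220000 × 0.791 + 0.034 = 0.208020.
u_2 = 0.208020 × 0.791 + 0.034 = 0.198544.
u_3 = 0.198544 × 0.791 + 0.034 = 0.191048.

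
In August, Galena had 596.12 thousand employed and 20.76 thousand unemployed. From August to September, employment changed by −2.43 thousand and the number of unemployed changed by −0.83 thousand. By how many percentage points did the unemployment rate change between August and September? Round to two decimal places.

The unemployment rate changed by −0.12 percentage points.

August: labor force = 596.12 + 20.76 = 616.88; u = 20.76/616.88 = 3.37%.
September: labor force = 593.69 + 19.93 = 613.62; u = 19.93/613.62 = 3.25%.
Change = 3.25% − 3.37% = −0.12 pp.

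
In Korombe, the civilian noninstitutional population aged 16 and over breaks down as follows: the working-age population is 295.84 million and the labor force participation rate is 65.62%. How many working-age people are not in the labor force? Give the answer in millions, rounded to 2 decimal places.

Share not in the labor force = 1 − 0.6562 = 0.3438.
Not in labor force = 0.3438 × 295.84 ≈ 101.71 million.

About 101.71 million are not in the labor force.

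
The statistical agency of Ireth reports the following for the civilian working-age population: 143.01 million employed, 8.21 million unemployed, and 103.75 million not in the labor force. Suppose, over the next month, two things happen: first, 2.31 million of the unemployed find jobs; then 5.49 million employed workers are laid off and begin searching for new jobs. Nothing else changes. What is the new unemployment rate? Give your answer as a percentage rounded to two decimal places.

New unemployment rate ≈ 7.53%.

Initially, labor force = 143.01 + 8.21 = 151.22 million, so u = 8.21/151.22 = 5.43%.
After the first change, unemployed falls and employed rises by 2.31; labor force unchanged → E = 145.32, U = 5.90, labor force = 151.22 million.
After the second change, employed falls and unemployed rises by 5.49; labor force unchanged → E = 139.83, U = 11.39, labor force = 151.22 million.
New unemployment rate = 11.39 / 151.22 = 7.53%.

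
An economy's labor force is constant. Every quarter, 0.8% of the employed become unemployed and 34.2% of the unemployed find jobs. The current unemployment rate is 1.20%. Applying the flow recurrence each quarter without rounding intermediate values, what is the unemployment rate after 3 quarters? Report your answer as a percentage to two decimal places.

With a fixed labor force, u_{t+1} = u_t + s·(1−u_t) − f·u_t = u_t·(1−s−f) + s.
Here 1−s−f = 0.650 and s = 0.008.
u_1 = 0.012000 × 0.650 + 0.008 = 0.015800.
u_2 = 0.015800 × 0.650 + 0.008 = 0.018270.
u_3 = 0.018270 × 0.650 + 0.008 = 0.019876.

Unemployment rate after three quarters ≈ 1.99%.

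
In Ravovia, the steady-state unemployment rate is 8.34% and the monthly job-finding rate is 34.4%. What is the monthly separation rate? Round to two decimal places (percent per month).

From u* = s/(s+f): s = u·f/(1−u).
s = 0.0834 × 34.4 / (1 − 0.0834) = 2.8690 / 0.9166 ≈ 3.13% per month.

Separation rate ≈ 3.13% per month.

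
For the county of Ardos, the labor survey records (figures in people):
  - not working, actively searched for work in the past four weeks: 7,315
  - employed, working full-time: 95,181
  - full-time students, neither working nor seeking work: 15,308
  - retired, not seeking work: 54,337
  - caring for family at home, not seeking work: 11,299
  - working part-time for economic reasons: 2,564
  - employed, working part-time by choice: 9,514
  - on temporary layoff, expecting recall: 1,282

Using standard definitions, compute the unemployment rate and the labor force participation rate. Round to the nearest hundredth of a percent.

Employed = 95,181 + 2,564 + 9,514 = 107,259 (anyone who worked, including part-time for economic reasons, counts as employed).
Unemployed = 7,315 + 1,282 = 8,597 (jobless and actively searching, or on temporary layoff).
Labor force = 107,259 + 8,597 = 115,856.
Not in labor force = 15,308 + 54,337 + 11,299 = 80,944 (those not working and not actively searching are outside the labor force).
Civilian working-age population = 115,856 + 80,944 = 196,800.
Unemployment rate = 8,597 / 115,856 = 7.42%.
Labor force participation rate = 115,856 / 196,800 = 58.87%.

Unemployment rate ≈ 7.42%; labor force participation rate ≈ 58.87%.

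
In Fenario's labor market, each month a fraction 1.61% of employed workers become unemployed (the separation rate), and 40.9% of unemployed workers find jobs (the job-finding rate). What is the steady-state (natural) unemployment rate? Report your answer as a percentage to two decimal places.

At steady state the flows balance: s·E = f·U, so U/(E+U) = s/(s+f).
u* = 1.61 / (1.61 + 40.9) = 1.61 / 42.51 = 3.79%.

Steady-state unemployment rate ≈ 3.79%.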